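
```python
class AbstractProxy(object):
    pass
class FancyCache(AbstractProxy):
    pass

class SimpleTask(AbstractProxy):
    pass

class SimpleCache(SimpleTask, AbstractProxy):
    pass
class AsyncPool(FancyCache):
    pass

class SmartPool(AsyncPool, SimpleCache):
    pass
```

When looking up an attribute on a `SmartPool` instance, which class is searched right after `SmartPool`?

AsyncPool

L[SmartPool] = SmartPool + merge(L[AsyncPool], L[SimpleCache], [AsyncPool SimpleCache])
  take AsyncPool:  [AsyncPool FancyCache AbstractProxy object] + [SimpleCache SimpleTask AbstractProxy object] + [AsyncPool SimpleCache]
  take FancyCache:  [FancyCache AbstractProxy object] + [SimpleCache SimpleTask AbstractProxy object] + [SimpleCache]
  take SimpleCache:  [AbstractProxy object] + [SimpleCache SimpleTask AbstractProxy object] + [SimpleCache]
  take SimpleTask:  [AbstractProxy object] + [SimpleTask AbstractProxy object]
  take AbstractProxy:  [AbstractProxy object] + [AbstractProxy object]
  take object:  [object] + [object]
MRO: SmartPool AsyncPool FancyCache SimpleCache SimpleTask AbstractProxy object
SmartPool is at position 0; next is AsyncPool.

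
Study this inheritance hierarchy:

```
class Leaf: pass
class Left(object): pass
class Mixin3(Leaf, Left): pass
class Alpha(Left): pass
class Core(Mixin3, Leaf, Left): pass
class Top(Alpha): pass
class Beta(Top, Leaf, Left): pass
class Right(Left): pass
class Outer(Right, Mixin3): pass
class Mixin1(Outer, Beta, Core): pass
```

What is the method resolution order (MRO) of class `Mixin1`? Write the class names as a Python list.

L[Mixin1] = Mixin1 + merge(L[Outer], L[Beta], L[Core], [Outer Beta Core])
  take Outer:  [Outer Right Mixin3 Leaf Left object] + [Beta Top Alpha Leaf Left object] + [Core Mixin3 Leaf Left object] + [Outer Beta Core]
  take Right:  [Right Mixin3 Leaf Left object] + [Beta Top Alpha Leaf Left object] + [Core Mixin3 Leaf Left object] + [Beta Core]
  take Beta:  [Mixin3 Leaf Left object] + [Beta Top Alpha Leaf Left object] + [Core Mixin3 Leaf Left object] + [Beta Core]
  take Top:  [Mixin3 Leaf Left object] + [Top Alpha Leaf Left object] + [Core Mixin3 Leaf Left object] + [Core]
  take Alpha:  [Mixin3 Leaf Left object] + [Alpha Leaf Left object] + [Core Mixin3 Leaf Left object] + [Core]
  take Core:  [Mixin3 Leaf Left object] + [Leaf Left object] + [Core Mixin3 Leaf Left object] + [Core]
  take Mixin3:  [Mixin3 Leaf Left object] + [Leaf Left object] + [Mixin3 Leaf Left object]
  take Leaf:  [Leaf Left object] + [Leaf Left object] + [Leaf Left object]
  take Left:  [Left object] + [Left object] + [Left object]
  take object:  [object] + [object] + [object]

[Mixin1, Outer, Right, Beta, Top, Alpha, Core, Mixin3, Leaf, Left, object]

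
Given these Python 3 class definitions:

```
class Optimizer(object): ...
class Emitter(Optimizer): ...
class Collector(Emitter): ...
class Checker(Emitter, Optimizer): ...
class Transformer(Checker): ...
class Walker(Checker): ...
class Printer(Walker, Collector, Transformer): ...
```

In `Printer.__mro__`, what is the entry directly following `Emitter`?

L[Printer] = Printer + merge(L[Walker], L[Collector], L[Transformer], [Walker Collector Transformer])
  take Walker:  [Walker Checker Emitter Optimizer object] + [Collector Emitter Optimizer object] + [Transformer Checker Emitter Optimizer object] + [Walker Collector Transformer]
  take Collector:  [Checker Emitter Optimizer object] + [Collector Emitter Optimizer object] + [Transformer Checker Emitter Optimizer object] + [Collector Transformer]
  take Transformer:  [Checker Emitter Optimizer object] + [Emitter Optimizer object] + [Transformer Checker Emitter Optimizer object] + [Transformer]
  take Checker:  [Checker Emitter Optimizer object] + [Emitter Optimizer object] + [Checker Emitter Optimizer object]
  take Emitter:  [Emitter Optimizer object] + [Emitter Optimizer object] + [Emitter Optimizer object]
  take Optimizer:  [Optimizer object] + [Optimizer object] + [Optimizer object]
  take object:  [object] + [object] + [object]
MRO: Printer Walker Collector Transformer Checker Emitter Optimizer object
Emitter is at position 5; next is Optimizer.

Optimizer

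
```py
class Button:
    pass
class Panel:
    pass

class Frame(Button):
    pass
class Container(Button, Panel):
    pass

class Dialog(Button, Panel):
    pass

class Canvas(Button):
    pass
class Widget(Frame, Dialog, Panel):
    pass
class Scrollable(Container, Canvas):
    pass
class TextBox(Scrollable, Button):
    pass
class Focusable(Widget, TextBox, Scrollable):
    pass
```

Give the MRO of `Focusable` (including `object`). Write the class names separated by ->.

Focusable -> Widget -> Frame -> Dialog -> TextBox -> Scrollable -> Container -> Canvas -> Button -> Panel -> object

L[Focusable] = Focusable + merge(L[Widget], L[TextBox], L[Scrollable], [Widget TextBox Scrollable])
  take Widget:  [Widget Frame Dialog Button Panel object] + [TextBox Scrollable Container Canvas Button Panel object] + [Scrollable Container Canvas Button Panel object] + [Widget TextBox Scrollable]
  take Frame:  [Frame Dialog Button Panel object] + [TextBox Scrollable Container Canvas Button Panel object] + [Scrollable Container Canvas Button Panel object] + [TextBox Scrollable]
  take Dialog:  [Dialog Button Panel object] + [TextBox Scrollable Container Canvas Button Panel object] + [Scrollable Container Canvas Button Panel object] + [TextBox Scrollable]
  take TextBox:  [Button Panel object] + [TextBox Scrollable Container Canvas Button Panel object] + [Scrollable Container Canvas Button Panel object] + [TextBox Scrollable]
  take Scrollable:  [Button Panel object] + [Scrollable Container Canvas Button Panel object] + [Scrollable Container Canvas Button Panel object] + [Scrollable]
  take Container:  [Button Panel object] + [Container Canvas Button Panel object] + [Container Canvas Button Panel object]
  take Canvas:  [Button Panel object] + [Canvas Button Panel object] + [Canvas Button Panel object]
  take Button:  [Button Panel object] + [Button Panel object] + [Button Panel object]
  take Panel:  [Panel object] + [Panel object] + [Panel object]
  take object:  [object] + [object] + [object]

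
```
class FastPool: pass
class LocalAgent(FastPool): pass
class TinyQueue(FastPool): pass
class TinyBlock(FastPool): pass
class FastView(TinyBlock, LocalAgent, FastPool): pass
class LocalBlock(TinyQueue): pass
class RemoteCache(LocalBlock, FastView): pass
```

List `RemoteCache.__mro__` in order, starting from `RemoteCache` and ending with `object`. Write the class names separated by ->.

L[RemoteCache] = RemoteCache + merge(L[LocalBlock], L[FastView], [LocalBlock FastView])
  take LocalBlock:  [LocalBlock TinyQueue FastPool object] + [FastView TinyBlock LocalAgent FastPool object] + [LocalBlock FastView]
  take TinyQueue:  [TinyQueue FastPool object] + [FastView TinyBlock LocalAgent FastPool object] + [FastView]
  take FastView:  [FastPool object] + [FastView TinyBlock LocalAgent FastPool object] + [FastView]
  take TinyBlock:  [FastPool object] + [TinyBlock LocalAgent FastPool object]
  take LocalAgent:  [FastPool object] + [LocalAgent FastPool object]
  take FastPool:  [FastPool object] + [FastPool object]
  take object:  [object] + [object]

RemoteCache -> LocalBlock -> TinyQueue -> FastView -> TinyBlock -> LocalAgent -> FastPool -> object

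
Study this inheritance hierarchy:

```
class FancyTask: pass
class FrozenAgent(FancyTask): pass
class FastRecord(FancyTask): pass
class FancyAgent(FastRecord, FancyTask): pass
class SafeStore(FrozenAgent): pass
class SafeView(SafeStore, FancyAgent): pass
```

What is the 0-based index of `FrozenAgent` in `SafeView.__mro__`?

2

L[SafeView] = SafeView + merge(L[SafeStore], L[FancyAgent], [SafeStore FancyAgent])
  take SafeStore:  [SafeStore FrozenAgent FancyTask object] + [FancyAgent FastRecord FancyTask object] + [SafeStore FancyAgent]
  take FrozenAgent:  [FrozenAgent FancyTask object] + [FancyAgent FastRecord FancyTask object] + [FancyAgent]
  take FancyAgent:  [FancyTask object] + [FancyAgent FastRecord FancyTask object] + [FancyAgent]
  take FastRecord:  [FancyTask object] + [FastRecord FancyTask object]
  take FancyTask:  [FancyTask object] + [FancyTask object]
  take object:  [object] + [object]
MRO: SafeView SafeStore FrozenAgent FancyAgent FastRecord FancyTask object
FrozenAgent sits at index 2.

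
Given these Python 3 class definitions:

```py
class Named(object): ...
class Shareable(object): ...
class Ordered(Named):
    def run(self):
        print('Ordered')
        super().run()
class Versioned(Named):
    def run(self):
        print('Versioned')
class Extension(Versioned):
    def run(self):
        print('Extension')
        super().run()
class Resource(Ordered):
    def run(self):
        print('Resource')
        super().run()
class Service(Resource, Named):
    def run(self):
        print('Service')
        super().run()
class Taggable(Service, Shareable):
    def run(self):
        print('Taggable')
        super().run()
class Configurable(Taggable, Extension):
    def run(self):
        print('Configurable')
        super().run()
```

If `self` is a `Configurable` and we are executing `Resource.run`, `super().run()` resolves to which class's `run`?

L[Configurable] = Configurable + merge(L[Taggable], L[Extension], [Taggable Extension])
  take Taggable:  [Taggable Service Resource Ordered Named Shareable object] + [Extension Versioned Named object] + [Taggable Extension]
  take Service:  [Service Resource Ordered Named Shareable object] + [Extension Versioned Named object] + [Extension]
  take Resource:  [Resource Ordered Named Shareable object] + [Extension Versioned Named object] + [Extension]
  take Ordered:  [Ordered Named Shareable object] + [Extension Versioned Named object] + [Extension]
  take Extension:  [Named Shareable object] + [Extension Versioned Named object] + [Extension]
  take Versioned:  [Named Shareable object] + [Versioned Named object]
  take Named:  [Named Shareable object] + [Named object]
  take Shareable:  [Shareable object] + [object]
  take object:  [object] + [object]
MRO: Configurable Taggable Service Resource Ordered Extension Versioned Named Shareable object
super() in Resource.run on a Configurable instance goes to the class after Resource in Configurable's MRO: Ordered.

Ordered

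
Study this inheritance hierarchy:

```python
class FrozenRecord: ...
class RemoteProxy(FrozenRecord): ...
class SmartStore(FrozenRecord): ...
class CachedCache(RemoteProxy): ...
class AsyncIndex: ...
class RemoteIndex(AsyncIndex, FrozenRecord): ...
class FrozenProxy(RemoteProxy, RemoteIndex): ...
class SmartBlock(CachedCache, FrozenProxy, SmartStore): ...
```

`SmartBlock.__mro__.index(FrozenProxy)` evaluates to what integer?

2

L[SmartBlock] = SmartBlock + merge(L[CachedCache], L[FrozenProxy], L[SmartStore], [CachedCache FrozenProxy SmartStore])
  take CachedCache:  [CachedCache RemoteProxy FrozenRecord object] + [FrozenProxy RemoteProxy RemoteIndex AsyncIndex FrozenRecord object] + [SmartStore FrozenRecord object] + [CachedCache FrozenProxy SmartStore]
  take FrozenProxy:  [RemoteProxy FrozenRecord object] + [FrozenProxy RemoteProxy RemoteIndex AsyncIndex FrozenRecord object] + [SmartStore FrozenRecord object] + [FrozenProxy SmartStore]
  take RemoteProxy:  [RemoteProxy FrozenRecord object] + [RemoteProxy RemoteIndex AsyncIndex FrozenRecord object] + [SmartStore FrozenRecord object] + [SmartStore]
  take RemoteIndex:  [FrozenRecord object] + [RemoteIndex AsyncIndex FrozenRecord object] + [SmartStore FrozenRecord object] + [SmartStore]
  take AsyncIndex:  [FrozenRecord object] + [AsyncIndex FrozenRecord object] + [SmartStore FrozenRecord object] + [SmartStore]
  take SmartStore:  [FrozenRecord object] + [FrozenRecord object] + [SmartStore FrozenRecord object] + [SmartStore]
  take FrozenRecord:  [FrozenRecord object] + [FrozenRecord object] + [FrozenRecord object]
  take object:  [object] + [object] + [object]
MRO: SmartBlock CachedCache FrozenProxy RemoteProxy RemoteIndex AsyncIndex SmartStore FrozenRecord object
FrozenProxy sits at index 2.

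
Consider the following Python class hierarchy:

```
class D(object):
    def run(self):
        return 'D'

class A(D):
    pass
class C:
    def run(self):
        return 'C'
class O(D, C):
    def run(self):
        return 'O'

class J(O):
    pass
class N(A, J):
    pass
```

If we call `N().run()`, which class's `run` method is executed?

O

L[N] = N + merge(L[A], L[J], [A J])
  take A:  [A D object] + [J O D C object] + [A J]
  take J:  [D object] + [J O D C object] + [J]
  take O:  [D object] + [O D C object]
  take D:  [D object] + [D C object]
  take C:  [object] + [C object]
  take object:  [object] + [object]
MRO: N A J O D C object
run is defined in: C, D, O. First along the MRO is O.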